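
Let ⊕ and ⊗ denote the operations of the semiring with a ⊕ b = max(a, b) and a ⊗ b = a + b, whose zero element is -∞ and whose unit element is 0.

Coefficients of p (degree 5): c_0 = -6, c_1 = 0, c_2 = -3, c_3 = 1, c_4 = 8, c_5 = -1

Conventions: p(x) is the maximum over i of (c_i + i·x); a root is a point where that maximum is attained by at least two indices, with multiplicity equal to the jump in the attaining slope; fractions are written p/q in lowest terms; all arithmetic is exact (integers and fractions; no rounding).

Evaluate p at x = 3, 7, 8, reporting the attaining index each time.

p(3) = max(-6+0·3=-6, 0+1·3=3, -3+2·3=3, 1+3·3=10, 8+4·3=20, -1+5·3=14) = 20 (attained by i=4)
p(7) = max(-6+0·7=-6, 0+1·7=7, -3+2·7=11, 1+3·7=22, 8+4·7=36, -1+5·7=34) = 36 (attained by i=4)
p(8) = max(-6+0·8=-6, 0+1·8=8, -3+2·8=13, 1+3·8=25, 8+4·8=40, -1+5·8=39) = 40 (attained by i=4)
Answer: p(3) = 20; p(7) = 36; p(8) = 40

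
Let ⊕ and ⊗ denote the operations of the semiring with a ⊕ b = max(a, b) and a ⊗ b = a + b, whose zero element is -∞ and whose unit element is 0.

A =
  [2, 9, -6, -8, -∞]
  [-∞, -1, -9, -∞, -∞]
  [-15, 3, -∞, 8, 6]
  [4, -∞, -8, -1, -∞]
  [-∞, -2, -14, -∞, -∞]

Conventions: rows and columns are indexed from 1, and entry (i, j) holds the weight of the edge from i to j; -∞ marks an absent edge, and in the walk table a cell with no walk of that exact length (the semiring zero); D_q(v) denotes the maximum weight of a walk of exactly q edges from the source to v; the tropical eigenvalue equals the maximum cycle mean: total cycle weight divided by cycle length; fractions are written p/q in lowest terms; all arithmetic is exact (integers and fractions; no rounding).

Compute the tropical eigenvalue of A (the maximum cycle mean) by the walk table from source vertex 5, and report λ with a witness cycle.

q=0: [-∞, -∞, -∞, -∞, 0]
q=1: [-∞, -2, -14, -∞, -∞]
q=2: [-29, -3, -11, -6, -8]
q=3: [-2, -4, -12, -3, -5]
q=4: [1, 7, -8, -4, -6]
q=5: [3, 10, -2, 0, -2]
Optimal cycle mean attained by: cycle 1->2->3->4->1, total 9 + (-9) + 8 + 4, length 4.
Answer: λ = 3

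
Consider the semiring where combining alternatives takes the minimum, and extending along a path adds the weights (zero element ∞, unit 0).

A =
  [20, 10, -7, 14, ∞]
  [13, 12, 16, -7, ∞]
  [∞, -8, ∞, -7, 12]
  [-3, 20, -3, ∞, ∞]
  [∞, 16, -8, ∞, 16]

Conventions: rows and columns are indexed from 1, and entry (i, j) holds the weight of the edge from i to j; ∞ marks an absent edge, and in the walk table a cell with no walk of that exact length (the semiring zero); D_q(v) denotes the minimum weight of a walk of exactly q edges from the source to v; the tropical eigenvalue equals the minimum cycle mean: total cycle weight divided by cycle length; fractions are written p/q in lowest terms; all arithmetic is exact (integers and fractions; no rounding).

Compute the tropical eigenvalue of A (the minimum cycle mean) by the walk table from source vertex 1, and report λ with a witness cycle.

q=0: [0, ∞, ∞, ∞, ∞]
q=1: [20, 10, -7, 14, ∞]
q=2: [11, -15, 11, -14, 5]
q=3: [-17, -3, -17, -22, 21]
q=4: [-25, -25, -25, -24, -5]
q=5: [-27, -33, -32, -32, -13]
Optimal cycle mean attained by: cycle 1->3->2->4->1, total (-7) + (-8) + (-7) + (-3), length 4.
Answer: λ = -25/4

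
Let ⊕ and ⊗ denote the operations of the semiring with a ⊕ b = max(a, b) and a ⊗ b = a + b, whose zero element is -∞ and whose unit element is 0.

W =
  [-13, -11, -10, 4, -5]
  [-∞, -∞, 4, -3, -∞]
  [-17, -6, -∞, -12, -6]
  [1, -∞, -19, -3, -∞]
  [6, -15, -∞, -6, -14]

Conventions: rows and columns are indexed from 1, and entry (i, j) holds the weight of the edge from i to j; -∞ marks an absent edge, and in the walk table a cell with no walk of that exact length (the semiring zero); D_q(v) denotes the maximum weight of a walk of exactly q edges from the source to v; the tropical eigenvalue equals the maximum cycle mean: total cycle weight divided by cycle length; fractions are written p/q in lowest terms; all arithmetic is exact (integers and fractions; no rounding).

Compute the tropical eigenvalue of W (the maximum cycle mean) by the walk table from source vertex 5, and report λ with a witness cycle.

q=0: [-∞, -∞, -∞, -∞, 0]
q=1: [6, -15, -∞, -6, -14]
q=2: [-5, -5, -4, 10, 1]
q=3: [11, -10, -1, 7, -10]
q=4: [8, 0, 1, 15, 6]
q=5: [16, -3, 4, 12, 3]
Optimal cycle mean attained by: cycle 1->4->1, total 4 + 1, length 2.
Answer: λ = 5/2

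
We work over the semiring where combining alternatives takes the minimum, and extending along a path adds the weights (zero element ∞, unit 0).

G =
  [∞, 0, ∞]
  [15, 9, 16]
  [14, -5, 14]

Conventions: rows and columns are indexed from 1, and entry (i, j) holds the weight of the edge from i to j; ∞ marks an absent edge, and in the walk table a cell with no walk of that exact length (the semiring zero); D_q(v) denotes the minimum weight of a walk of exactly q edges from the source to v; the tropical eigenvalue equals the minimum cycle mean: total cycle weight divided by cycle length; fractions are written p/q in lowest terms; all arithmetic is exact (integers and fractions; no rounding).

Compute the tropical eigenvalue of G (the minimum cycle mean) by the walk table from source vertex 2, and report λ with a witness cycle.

q=0: [∞, 0, ∞]
q=1: [15, 9, 16]
q=2: [24, 11, 25]
q=3: [26, 20, 27]
Optimal cycle mean attained by: cycle 2->3->2, total 16 + (-5), length 2.
Answer: λ = 11/2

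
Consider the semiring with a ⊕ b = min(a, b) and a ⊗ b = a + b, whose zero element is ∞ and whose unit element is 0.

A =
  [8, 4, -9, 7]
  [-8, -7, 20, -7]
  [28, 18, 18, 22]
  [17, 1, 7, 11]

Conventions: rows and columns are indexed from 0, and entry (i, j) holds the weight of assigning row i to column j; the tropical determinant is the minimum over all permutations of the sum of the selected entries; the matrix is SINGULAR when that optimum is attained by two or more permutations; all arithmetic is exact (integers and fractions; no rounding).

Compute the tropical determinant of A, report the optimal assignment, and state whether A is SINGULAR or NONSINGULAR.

σ = (0, 1, 2, 3): 8 + (-7) + 18 + 11 = 30
σ = (0, 1, 3, 2): 8 + (-7) + 22 + 7 = 30
σ = (0, 2, 1, 3): 8 + 20 + 18 + 11 = 57
σ = (0, 2, 3, 1): 8 + 20 + 22 + 1 = 51
σ = (0, 3, 1, 2): 8 + (-7) + 18 + 7 = 26
σ = (0, 3, 2, 1): 8 + (-7) + 18 + 1 = 20
σ = (1, 0, 2, 3): 4 + (-8) + 18 + 11 = 25
σ = (1, 0, 3, 2): 4 + (-8) + 22 + 7 = 25
σ = (1, 2, 0, 3): 4 + 20 + 28 + 11 = 63
σ = (1, 2, 3, 0): 4 + 20 + 22 + 17 = 63
σ = (1, 3, 0, 2): 4 + (-7) + 28 + 7 = 32
σ = (1, 3, 2, 0): 4 + (-7) + 18 + 17 = 32
σ = (2, 0, 1, 3): (-9) + (-8) + 18 + 11 = 12
σ = (2, 0, 3, 1): (-9) + (-8) + 22 + 1 = 6
σ = (2, 1, 0, 3): (-9) + (-7) + 28 + 11 = 23
σ = (2, 1, 3, 0): (-9) + (-7) + 22 + 17 = 23
σ = (2, 3, 0, 1): (-9) + (-7) + 28 + 1 = 13
σ = (2, 3, 1, 0): (-9) + (-7) + 18 + 17 = 19
σ = (3, 0, 1, 2): 7 + (-8) + 18 + 7 = 24
σ = (3, 0, 2, 1): 7 + (-8) + 18 + 1 = 18
σ = (3, 1, 0, 2): 7 + (-7) + 28 + 7 = 35
σ = (3, 1, 2, 0): 7 + (-7) + 18 + 17 = 35
σ = (3, 2, 0, 1): 7 + 20 + 28 + 1 = 56
σ = (3, 2, 1, 0): 7 + 20 + 18 + 17 = 62
Optimal value attained by: σ = (2, 0, 3, 1).
Answer: det⊕(A) = 6; verdict: NONSINGULAR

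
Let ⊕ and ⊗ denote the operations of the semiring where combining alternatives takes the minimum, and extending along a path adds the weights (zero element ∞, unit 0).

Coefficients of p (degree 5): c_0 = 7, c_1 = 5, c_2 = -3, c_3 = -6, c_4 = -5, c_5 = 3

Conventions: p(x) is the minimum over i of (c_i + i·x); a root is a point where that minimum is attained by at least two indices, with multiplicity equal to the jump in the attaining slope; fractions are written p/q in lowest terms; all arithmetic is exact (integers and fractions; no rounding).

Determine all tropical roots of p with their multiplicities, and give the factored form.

hull edge (i=0, c=7) to (i=2, c=-3): slope -5, span 2
hull edge (i=2, c=-3) to (i=3, c=-6): slope -3, span 1
hull edge (i=3, c=-6) to (i=4, c=-5): slope 1, span 1
hull edge (i=4, c=-5) to (i=5, c=3): slope 8, span 1
Factored form: p(x) = 3 ⊗ (x ⊕ (-8)) ⊗ (x ⊕ (-1)) ⊗ (x ⊕ 3) ⊗ (x ⊕ 5) ⊗ (x ⊕ 5)
Answer: roots = -8 (mult 1), -1 (mult 1), 3 (mult 1), 5 (mult 2)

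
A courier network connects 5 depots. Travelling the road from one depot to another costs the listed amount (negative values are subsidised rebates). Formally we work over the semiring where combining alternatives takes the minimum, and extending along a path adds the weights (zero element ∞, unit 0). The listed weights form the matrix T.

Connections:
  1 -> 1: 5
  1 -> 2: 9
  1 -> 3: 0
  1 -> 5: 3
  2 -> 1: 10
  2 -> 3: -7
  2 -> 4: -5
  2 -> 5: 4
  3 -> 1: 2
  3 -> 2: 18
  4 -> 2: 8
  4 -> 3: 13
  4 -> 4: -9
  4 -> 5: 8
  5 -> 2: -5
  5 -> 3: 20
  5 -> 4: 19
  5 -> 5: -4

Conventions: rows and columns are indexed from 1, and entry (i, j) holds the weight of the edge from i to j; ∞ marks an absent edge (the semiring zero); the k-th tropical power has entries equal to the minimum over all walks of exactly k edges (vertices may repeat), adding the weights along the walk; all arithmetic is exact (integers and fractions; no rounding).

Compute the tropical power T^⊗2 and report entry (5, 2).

T^⊗2:
  [2, -2, 2, 4, -1]
  [-5, -1, 8, -14, 0]
  [7, 11, 2, 13, 5]
  [15, -1, 1, -18, -1]
  [5, -9, -12, -10, -8]
Key observation: the optimum is the walk 5->5->2, with weight (-4) + (-5) = -9.
Optimal value attained by: walk 5->5->2.
Answer: (T^⊗2)[5][2] = -9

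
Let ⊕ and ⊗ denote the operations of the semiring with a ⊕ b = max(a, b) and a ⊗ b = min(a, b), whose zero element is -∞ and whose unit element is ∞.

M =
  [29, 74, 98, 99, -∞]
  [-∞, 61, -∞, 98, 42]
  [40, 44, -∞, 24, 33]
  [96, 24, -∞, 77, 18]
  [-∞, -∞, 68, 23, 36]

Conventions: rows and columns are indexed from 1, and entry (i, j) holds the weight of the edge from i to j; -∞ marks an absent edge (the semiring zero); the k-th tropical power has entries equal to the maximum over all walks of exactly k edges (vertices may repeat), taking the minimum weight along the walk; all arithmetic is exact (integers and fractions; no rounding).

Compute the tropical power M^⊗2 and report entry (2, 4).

M^⊗2:
  [96, 61, 29, 77, 42]
  [96, 61, 42, 77, 42]
  [29, 44, 40, 44, 42]
  [77, 74, 96, 96, 24]
  [40, 44, 36, 24, 36]
Key observation: the optimum is the walk 2->4->4, with weight 98 min 77 = 77.
Optimal value attained by: walk 2->4->4.
Answer: (M^⊗2)[2][4] = 77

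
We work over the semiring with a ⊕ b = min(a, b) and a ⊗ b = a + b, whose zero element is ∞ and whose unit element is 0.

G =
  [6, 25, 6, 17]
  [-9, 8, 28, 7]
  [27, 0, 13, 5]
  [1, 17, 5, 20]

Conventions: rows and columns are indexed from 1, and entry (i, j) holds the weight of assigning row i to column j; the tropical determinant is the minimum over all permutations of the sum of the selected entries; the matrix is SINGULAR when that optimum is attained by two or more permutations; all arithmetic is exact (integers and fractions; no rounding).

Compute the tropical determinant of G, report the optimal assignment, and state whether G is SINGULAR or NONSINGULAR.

σ = (1, 2, 3, 4): 6 + 8 + 13 + 20 = 47
σ = (1, 2, 4, 3): 6 + 8 + 5 + 5 = 24
σ = (1, 3, 2, 4): 6 + 28 + 0 + 20 = 54
σ = (1, 3, 4, 2): 6 + 28 + 5 + 17 = 56
σ = (1, 4, 2, 3): 6 + 7 + 0 + 5 = 18
σ = (1, 4, 3, 2): 6 + 7 + 13 + 17 = 43
σ = (2, 1, 3, 4): 25 + (-9) + 13 + 20 = 49
σ = (2, 1, 4, 3): 25 + (-9) + 5 + 5 = 26
σ = (2, 3, 1, 4): 25 + 28 + 27 + 20 = 100
σ = (2, 3, 4, 1): 25 + 28 + 5 + 1 = 59
σ = (2, 4, 1, 3): 25 + 7 + 27 + 5 = 64
σ = (2, 4, 3, 1): 25 + 7 + 13 + 1 = 46
σ = (3, 1, 2, 4): 6 + (-9) + 0 + 20 = 17
σ = (3, 1, 4, 2): 6 + (-9) + 5 + 17 = 19
σ = (3, 2, 1, 4): 6 + 8 + 27 + 20 = 61
σ = (3, 2, 4, 1): 6 + 8 + 5 + 1 = 20
σ = (3, 4, 1, 2): 6 + 7 + 27 + 17 = 57
σ = (3, 4, 2, 1): 6 + 7 + 0 + 1 = 14
σ = (4, 1, 2, 3): 17 + (-9) + 0 + 5 = 13
σ = (4, 1, 3, 2): 17 + (-9) + 13 + 17 = 38
σ = (4, 2, 1, 3): 17 + 8 + 27 + 5 = 57
σ = (4, 2, 3, 1): 17 + 8 + 13 + 1 = 39
σ = (4, 3, 1, 2): 17 + 28 + 27 + 17 = 89
σ = (4, 3, 2, 1): 17 + 28 + 0 + 1 = 46
Optimal value attained by: σ = (4, 1, 2, 3).
Answer: det⊕(G) = 13; verdict: NONSINGULAR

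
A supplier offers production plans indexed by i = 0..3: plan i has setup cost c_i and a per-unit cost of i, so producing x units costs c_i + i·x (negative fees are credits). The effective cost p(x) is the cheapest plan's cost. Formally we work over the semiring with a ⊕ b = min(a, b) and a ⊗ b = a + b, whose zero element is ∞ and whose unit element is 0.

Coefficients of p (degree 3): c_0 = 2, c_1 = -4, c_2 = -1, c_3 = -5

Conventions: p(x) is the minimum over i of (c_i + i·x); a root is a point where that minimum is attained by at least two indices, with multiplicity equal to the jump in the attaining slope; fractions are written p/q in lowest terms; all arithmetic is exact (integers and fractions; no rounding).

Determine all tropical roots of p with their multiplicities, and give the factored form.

hull edge (i=0, c=2) to (i=1, c=-4): slope -6, span 1
hull edge (i=1, c=-4) to (i=3, c=-5): slope -1/2, span 2
Factored form: p(x) = -5 ⊗ (x ⊕ 1/2) ⊗ (x ⊕ 1/2) ⊗ (x ⊕ 6)
Answer: roots = 1/2 (mult 2), 6 (mult 1)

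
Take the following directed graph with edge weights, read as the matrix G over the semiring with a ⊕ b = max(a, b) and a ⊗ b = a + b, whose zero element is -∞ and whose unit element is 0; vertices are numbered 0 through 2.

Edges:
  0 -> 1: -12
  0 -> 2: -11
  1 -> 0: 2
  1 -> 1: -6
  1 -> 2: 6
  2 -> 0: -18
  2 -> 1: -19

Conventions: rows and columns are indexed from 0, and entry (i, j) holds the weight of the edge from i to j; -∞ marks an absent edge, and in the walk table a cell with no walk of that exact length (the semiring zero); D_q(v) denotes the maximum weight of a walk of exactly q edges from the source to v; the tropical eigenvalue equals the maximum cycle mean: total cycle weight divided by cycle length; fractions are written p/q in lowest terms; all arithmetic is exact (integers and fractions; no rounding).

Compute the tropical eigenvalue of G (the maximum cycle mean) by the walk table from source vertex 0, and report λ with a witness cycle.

q=0: [0, -∞, -∞]
q=1: [-∞, -12, -11]
q=2: [-10, -18, -6]
q=3: [-16, -22, -12]
Optimal cycle mean attained by: cycle 0->1->0, total (-12) + 2, length 2.
Answer: λ = -5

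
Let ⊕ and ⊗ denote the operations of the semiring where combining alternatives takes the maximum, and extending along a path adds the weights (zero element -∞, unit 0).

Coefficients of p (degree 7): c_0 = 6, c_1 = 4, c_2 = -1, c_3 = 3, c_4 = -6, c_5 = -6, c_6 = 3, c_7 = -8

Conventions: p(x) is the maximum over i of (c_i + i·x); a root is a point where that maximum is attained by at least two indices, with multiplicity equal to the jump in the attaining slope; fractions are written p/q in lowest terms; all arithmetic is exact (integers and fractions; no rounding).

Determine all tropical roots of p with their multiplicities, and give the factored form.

hull edge (i=0, c=6) to (i=6, c=3): slope -1/2, span 6
hull edge (i=6, c=3) to (i=7, c=-8): slope -11, span 1
Factored form: p(x) = -8 ⊗ (x ⊕ 1/2) ⊗ (x ⊕ 1/2) ⊗ (x ⊕ 1/2) ⊗ (x ⊕ 1/2) ⊗ (x ⊕ 1/2) ⊗ (x ⊕ 1/2) ⊗ (x ⊕ 11)
Answer: roots = 1/2 (mult 6), 11 (mult 1)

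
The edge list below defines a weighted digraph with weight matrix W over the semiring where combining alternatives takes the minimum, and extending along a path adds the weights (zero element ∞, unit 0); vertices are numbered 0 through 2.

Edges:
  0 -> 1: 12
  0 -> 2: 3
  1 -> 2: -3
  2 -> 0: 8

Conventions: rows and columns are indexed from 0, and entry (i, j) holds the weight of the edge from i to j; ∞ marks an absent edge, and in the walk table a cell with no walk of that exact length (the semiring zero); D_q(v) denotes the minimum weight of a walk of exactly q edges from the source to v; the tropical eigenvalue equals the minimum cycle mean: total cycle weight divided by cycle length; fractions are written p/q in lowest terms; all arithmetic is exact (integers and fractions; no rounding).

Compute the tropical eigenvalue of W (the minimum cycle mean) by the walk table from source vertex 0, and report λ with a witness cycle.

q=0: [0, ∞, ∞]
q=1: [∞, 12, 3]
q=2: [11, ∞, 9]
q=3: [17, 23, 14]
Optimal cycle mean attained by: cycle 0->2->0, total 3 + 8, length 2.
Answer: λ = 11/2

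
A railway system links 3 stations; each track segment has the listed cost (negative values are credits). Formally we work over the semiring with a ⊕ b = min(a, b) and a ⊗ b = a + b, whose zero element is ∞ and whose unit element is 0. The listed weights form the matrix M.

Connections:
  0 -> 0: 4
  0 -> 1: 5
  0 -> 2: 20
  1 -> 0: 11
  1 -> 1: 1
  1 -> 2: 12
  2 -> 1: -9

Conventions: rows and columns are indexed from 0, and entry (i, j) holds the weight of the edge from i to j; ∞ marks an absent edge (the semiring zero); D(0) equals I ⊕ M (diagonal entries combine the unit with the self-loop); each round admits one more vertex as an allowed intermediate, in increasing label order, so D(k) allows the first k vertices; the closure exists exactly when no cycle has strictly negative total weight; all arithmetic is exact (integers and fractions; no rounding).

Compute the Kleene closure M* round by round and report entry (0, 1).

D(0):
  [0, 5, 20]
  [11, 0, 12]
  [∞, -9, 0]
D(1):
  [0, 5, 20]
  [11, 0, 12]
  [∞, -9, 0]
D(2):
  [0, 5, 17]
  [11, 0, 12]
  [2, -9, 0]
D(3):
  [0, 5, 17]
  [11, 0, 12]
  [2, -9, 0]
Answer: M*[0][1] = 5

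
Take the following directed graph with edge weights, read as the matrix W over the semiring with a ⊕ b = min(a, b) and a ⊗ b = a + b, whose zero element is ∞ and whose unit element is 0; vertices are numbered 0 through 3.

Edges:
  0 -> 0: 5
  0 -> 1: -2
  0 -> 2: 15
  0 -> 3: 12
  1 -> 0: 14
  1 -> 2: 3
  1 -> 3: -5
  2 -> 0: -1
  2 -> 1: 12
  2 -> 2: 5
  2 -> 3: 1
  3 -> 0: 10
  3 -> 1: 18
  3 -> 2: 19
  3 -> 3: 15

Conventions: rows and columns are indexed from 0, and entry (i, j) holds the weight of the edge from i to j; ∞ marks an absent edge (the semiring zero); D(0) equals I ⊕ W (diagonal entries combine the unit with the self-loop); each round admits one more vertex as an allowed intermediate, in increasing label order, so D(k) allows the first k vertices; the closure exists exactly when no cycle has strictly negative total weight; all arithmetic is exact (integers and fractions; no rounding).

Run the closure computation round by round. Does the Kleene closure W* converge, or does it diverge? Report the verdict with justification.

D(0):
  [0, -2, 15, 12]
  [14, 0, 3, -5]
  [-1, 12, 0, 1]
  [10, 18, 19, 0]
D(1):
  [0, -2, 15, 12]
  [14, 0, 3, -5]
  [-1, -3, 0, 1]
  [10, 8, 19, 0]
D(2):
  [0, -2, 1, -7]
  [14, 0, 3, -5]
  [-1, -3, 0, -8]
  [10, 8, 11, 0]
D(3):
  [0, -2, 1, -7]
  [2, 0, 3, -5]
  [-1, -3, 0, -8]
  [10, 8, 11, 0]
D(4):
  [0, -2, 1, -7]
  [2, 0, 3, -5]
  [-1, -3, 0, -8]
  [10, 8, 11, 0]
Key observation: every diagonal entry stays at the unit through all rounds, so no improving cycle exists.
Answer: CONVERGES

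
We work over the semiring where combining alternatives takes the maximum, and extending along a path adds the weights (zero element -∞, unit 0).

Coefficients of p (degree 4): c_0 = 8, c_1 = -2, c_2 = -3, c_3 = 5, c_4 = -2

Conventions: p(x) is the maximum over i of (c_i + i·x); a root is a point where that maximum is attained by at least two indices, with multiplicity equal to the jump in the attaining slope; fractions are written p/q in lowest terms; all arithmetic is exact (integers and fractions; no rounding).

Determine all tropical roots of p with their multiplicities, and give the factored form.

hull edge (i=0, c=8) to (i=3, c=5): slope -1, span 3
hull edge (i=3, c=5) to (i=4, c=-2): slope -7, span 1
Factored form: p(x) = -2 ⊗ (x ⊕ 1) ⊗ (x ⊕ 1) ⊗ (x ⊕ 1) ⊗ (x ⊕ 7)
Answer: roots = 1 (mult 3), 7 (mult 1)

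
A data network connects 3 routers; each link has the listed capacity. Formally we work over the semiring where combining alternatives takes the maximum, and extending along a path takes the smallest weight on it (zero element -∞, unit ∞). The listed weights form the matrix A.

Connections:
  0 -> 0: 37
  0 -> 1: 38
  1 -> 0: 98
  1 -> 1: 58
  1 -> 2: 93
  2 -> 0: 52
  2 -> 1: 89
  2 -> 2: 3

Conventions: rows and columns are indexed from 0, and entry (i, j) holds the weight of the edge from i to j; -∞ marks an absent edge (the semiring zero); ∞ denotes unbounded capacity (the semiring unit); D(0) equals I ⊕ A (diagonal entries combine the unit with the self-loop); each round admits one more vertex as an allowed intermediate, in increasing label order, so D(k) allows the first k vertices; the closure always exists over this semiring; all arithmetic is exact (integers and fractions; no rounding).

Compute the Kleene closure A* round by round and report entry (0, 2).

D(0):
  [∞, 38, -∞]
  [98, ∞, 93]
  [52, 89, ∞]
D(1):
  [∞, 38, -∞]
  [98, ∞, 93]
  [52, 89, ∞]
D(2):
  [∞, 38, 38]
  [98, ∞, 93]
  [89, 89, ∞]
D(3):
  [∞, 38, 38]
  [98, ∞, 93]
  [89, 89, ∞]
Answer: A*[0][2] = 38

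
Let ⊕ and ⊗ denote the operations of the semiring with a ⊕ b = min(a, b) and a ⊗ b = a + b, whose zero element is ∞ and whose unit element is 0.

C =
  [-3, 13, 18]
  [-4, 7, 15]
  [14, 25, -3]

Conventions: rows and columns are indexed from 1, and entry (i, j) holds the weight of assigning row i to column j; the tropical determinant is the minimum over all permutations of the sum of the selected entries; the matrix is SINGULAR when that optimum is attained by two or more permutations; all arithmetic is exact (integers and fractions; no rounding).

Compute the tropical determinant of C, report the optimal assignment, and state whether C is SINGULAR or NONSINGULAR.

σ = (1, 2, 3): (-3) + 7 + (-3) = 1
σ = (1, 3, 2): (-3) + 15 + 25 = 37
σ = (2, 1, 3): 13 + (-4) + (-3) = 6
σ = (2, 3, 1): 13 + 15 + 14 = 42
σ = (3, 1, 2): 18 + (-4) + 25 = 39
σ = (3, 2, 1): 18 + 7 + 14 = 39
Optimal value attained by: σ = (1, 2, 3).
Answer: det⊕(C) = 1; verdict: NONSINGULAR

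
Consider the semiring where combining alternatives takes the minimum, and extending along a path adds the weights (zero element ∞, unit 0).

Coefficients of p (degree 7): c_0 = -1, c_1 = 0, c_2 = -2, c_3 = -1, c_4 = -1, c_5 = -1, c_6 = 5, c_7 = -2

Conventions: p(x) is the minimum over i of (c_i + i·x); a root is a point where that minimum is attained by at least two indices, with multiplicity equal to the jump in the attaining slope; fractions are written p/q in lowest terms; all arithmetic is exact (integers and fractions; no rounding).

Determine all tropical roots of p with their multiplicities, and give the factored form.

hull edge (i=0, c=-1) to (i=2, c=-2): slope -1/2, span 2
hull edge (i=2, c=-2) to (i=7, c=-2): slope 0, span 5
Factored form: p(x) = -2 ⊗ (x ⊕ 0) ⊗ (x ⊕ 0) ⊗ (x ⊕ 0) ⊗ (x ⊕ 0) ⊗ (x ⊕ 0) ⊗ (x ⊕ 1/2) ⊗ (x ⊕ 1/2)
Answer: roots = 0 (mult 5), 1/2 (mult 2)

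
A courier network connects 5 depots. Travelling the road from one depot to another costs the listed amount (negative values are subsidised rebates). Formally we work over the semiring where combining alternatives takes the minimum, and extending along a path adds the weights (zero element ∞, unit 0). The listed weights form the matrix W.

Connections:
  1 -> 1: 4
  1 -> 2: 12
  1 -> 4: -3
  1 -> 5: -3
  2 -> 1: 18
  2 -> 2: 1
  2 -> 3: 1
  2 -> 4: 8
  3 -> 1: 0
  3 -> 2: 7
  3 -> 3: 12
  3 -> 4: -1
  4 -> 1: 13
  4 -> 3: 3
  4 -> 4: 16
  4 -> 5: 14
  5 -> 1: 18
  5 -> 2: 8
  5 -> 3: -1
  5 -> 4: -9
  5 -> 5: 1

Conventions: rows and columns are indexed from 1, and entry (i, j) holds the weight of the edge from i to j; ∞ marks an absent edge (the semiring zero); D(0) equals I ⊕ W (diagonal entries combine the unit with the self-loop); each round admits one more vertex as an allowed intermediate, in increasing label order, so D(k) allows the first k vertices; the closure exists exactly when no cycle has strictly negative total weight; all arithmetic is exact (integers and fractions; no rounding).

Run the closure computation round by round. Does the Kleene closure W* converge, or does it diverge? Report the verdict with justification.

D(0):
  [0, 12, ∞, -3, -3]
  [18, 0, 1, 8, ∞]
  [0, 7, 0, -1, ∞]
  [13, ∞, 3, 0, 14]
  [18, 8, -1, -9, 0]
D(1):
  [0, 12, ∞, -3, -3]
  [18, 0, 1, 8, 15]
  [0, 7, 0, -3, -3]
  [13, 25, 3, 0, 10]
  [18, 8, -1, -9, 0]
D(2):
  [0, 12, 13, -3, -3]
  [18, 0, 1, 8, 15]
  [0, 7, 0, -3, -3]
  [13, 25, 3, 0, 10]
  [18, 8, -1, -9, 0]
Detection: at round 3, diagonal entry (5, 5) turns strictly negative.
Key observation: the cycle 5->3->1->5 has total weight (-1) + 0 + (-3), which is strictly negative.
Answer: DIVERGES — negative cycle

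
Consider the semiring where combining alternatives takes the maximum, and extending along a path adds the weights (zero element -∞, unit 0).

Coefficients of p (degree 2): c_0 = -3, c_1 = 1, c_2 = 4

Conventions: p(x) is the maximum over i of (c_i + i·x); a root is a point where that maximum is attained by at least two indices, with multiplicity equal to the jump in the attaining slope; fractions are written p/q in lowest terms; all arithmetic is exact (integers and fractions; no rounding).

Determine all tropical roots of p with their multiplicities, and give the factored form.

hull edge (i=0, c=-3) to (i=1, c=1): slope 4, span 1
hull edge (i=1, c=1) to (i=2, c=4): slope 3, span 1
Factored form: p(x) = 4 ⊗ (x ⊕ (-4)) ⊗ (x ⊕ (-3))
Answer: roots = -4 (mult 1), -3 (mult 1)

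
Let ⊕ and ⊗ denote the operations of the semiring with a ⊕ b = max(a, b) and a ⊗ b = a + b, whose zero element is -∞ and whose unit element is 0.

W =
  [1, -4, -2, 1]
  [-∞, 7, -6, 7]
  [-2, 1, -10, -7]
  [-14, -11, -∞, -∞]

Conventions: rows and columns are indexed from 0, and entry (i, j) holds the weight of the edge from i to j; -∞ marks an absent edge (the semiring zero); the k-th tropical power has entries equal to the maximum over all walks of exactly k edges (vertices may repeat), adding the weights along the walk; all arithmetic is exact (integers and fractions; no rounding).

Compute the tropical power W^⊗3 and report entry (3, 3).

W^⊗2:
  [2, 3, -1, 3]
  [-7, 14, 1, 14]
  [-1, 8, -4, 8]
  [-13, -4, -16, -4]
W^⊗3:
  [3, 10, 0, 10]
  [0, 21, 8, 21]
  [0, 15, 2, 15]
  [-12, 3, -10, 3]
Key observation: the optimum is the walk 3->1->1->3, with weight (-11) + 7 + 7 = 3.
Optimal value attained by: walk 3->1->1->3.
Answer: (W^⊗3)[3][3] = 3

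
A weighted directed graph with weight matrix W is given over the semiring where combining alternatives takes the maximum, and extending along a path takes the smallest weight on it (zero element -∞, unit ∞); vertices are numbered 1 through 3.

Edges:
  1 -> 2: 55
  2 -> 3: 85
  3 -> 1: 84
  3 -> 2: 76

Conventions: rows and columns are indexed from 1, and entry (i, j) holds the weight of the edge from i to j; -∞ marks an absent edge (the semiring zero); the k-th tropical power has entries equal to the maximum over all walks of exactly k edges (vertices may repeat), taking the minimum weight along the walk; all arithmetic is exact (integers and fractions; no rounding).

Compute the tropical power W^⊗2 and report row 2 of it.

W^⊗2:
  [-∞, -∞, 55]
  [84, 76, -∞]
  [-∞, 55, 76]
Answer: row 2 of W^⊗2 = [84, 76, -∞]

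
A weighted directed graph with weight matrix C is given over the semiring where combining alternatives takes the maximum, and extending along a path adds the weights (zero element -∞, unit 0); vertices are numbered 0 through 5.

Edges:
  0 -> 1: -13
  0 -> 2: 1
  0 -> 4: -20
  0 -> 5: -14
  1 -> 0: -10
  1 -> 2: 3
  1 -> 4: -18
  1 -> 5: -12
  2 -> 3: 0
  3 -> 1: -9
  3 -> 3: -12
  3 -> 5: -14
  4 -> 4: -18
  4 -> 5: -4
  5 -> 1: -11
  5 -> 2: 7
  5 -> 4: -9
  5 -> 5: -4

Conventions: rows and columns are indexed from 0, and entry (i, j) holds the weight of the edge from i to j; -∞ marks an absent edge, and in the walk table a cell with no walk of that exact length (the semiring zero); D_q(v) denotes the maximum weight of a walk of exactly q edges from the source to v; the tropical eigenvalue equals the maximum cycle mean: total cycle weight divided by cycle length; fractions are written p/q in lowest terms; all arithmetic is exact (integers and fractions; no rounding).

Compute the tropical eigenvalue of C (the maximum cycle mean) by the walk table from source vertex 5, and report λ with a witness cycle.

q=0: [-∞, -∞, -∞, -∞, -∞, 0]
q=1: [-∞, -11, 7, -∞, -9, -4]
q=2: [-21, -15, 3, 7, -13, -8]
q=3: [-25, -2, -1, 3, -17, -7]
q=4: [-12, -6, 1, -1, -16, -11]
q=5: [-16, -10, -3, 1, -20, -15]
q=6: [-20, -8, -7, -3, -24, -13]
Optimal cycle mean attained by: cycle 1->2->3->1, total 3 + 0 + (-9), length 3.
Answer: λ = -2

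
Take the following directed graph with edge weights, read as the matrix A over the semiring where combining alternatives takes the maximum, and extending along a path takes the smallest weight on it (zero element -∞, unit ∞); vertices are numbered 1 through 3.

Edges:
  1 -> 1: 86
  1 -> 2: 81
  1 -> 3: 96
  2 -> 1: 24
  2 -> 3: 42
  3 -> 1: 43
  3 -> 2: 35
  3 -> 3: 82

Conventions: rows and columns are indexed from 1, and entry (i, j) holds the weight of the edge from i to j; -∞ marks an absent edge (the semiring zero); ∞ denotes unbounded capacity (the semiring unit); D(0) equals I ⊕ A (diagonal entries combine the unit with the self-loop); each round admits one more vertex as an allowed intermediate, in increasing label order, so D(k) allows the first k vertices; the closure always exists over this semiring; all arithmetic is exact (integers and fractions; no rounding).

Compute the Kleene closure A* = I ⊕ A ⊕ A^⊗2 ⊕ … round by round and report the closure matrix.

D(0):
  [∞, 81, 96]
  [24, ∞, 42]
  [43, 35, ∞]
D(1):
  [∞, 81, 96]
  [24, ∞, 42]
  [43, 43, ∞]
D(2):
  [∞, 81, 96]
  [24, ∞, 42]
  [43, 43, ∞]
D(3):
  [∞, 81, 96]
  [42, ∞, 42]
  [43, 43, ∞]
Answer: A* = [[∞, 81, 96], [42, ∞, 42], [43, 43, ∞]]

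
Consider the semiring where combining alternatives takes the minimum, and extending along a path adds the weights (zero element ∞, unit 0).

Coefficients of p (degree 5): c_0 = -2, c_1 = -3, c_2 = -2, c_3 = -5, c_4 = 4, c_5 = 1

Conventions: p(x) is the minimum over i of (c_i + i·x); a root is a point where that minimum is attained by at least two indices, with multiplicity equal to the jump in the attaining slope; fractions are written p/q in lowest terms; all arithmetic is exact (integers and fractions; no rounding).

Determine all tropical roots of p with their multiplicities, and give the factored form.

hull edge (i=0, c=-2) to (i=3, c=-5): slope -1, span 3
hull edge (i=3, c=-5) to (i=5, c=1): slope 3, span 2
Factored form: p(x) = 1 ⊗ (x ⊕ (-3)) ⊗ (x ⊕ (-3)) ⊗ (x ⊕ 1) ⊗ (x ⊕ 1) ⊗ (x ⊕ 1)
Answer: roots = -3 (mult 2), 1 (mult 3)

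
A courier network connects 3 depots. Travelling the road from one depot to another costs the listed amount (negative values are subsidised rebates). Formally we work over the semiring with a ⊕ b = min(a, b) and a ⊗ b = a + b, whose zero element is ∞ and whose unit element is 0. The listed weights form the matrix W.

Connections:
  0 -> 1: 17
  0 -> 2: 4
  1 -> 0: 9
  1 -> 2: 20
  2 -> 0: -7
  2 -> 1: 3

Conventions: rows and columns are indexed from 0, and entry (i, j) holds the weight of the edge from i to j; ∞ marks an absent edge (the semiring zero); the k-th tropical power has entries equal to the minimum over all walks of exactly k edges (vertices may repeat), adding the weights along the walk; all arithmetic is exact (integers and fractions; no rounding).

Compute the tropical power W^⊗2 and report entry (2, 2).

W^⊗2:
  [-3, 7, 37]
  [13, 23, 13]
  [12, 10, -3]
Key observation: the optimum is the walk 2->0->2, with weight (-7) + 4 = -3.
Optimal value attained by: walk 2->0->2.
Answer: (W^⊗2)[2][2] = -3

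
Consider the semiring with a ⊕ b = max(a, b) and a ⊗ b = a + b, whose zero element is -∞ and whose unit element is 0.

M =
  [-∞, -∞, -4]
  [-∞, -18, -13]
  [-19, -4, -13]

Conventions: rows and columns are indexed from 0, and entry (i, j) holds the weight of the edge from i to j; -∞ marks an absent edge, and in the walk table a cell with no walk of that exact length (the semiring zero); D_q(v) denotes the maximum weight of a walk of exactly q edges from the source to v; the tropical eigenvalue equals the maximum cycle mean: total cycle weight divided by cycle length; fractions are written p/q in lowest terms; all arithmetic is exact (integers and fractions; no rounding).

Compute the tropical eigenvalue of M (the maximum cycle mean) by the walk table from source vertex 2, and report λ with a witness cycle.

q=0: [-∞, -∞, 0]
q=1: [-19, -4, -13]
q=2: [-32, -17, -17]
q=3: [-36, -21, -30]
Optimal cycle mean attained by: cycle 1->2->1, total (-13) + (-4), length 2.
Answer: λ = -17/2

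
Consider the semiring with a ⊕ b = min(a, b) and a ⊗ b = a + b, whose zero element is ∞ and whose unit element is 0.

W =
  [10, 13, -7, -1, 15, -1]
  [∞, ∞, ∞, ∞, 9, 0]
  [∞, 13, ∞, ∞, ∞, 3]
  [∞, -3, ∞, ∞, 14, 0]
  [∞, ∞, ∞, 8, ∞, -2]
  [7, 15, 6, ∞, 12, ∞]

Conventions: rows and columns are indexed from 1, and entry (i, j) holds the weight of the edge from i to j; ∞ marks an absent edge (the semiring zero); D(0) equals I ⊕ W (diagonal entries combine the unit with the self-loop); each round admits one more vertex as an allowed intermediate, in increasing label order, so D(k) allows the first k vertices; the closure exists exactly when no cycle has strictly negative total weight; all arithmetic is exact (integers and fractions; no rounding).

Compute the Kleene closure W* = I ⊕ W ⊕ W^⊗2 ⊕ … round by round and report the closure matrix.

D(0):
  [0, 13, -7, -1, 15, -1]
  [∞, 0, ∞, ∞, 9, 0]
  [∞, 13, 0, ∞, ∞, 3]
  [∞, -3, ∞, 0, 14, 0]
  [∞, ∞, ∞, 8, 0, -2]
  [7, 15, 6, ∞, 12, 0]
D(1):
  [0, 13, -7, -1, 15, -1]
  [∞, 0, ∞, ∞, 9, 0]
  [∞, 13, 0, ∞, ∞, 3]
  [∞, -3, ∞, 0, 14, 0]
  [∞, ∞, ∞, 8, 0, -2]
  [7, 15, 0, 6, 12, 0]
D(2):
  [0, 13, -7, -1, 15, -1]
  [∞, 0, ∞, ∞, 9, 0]
  [∞, 13, 0, ∞, 22, 3]
  [∞, -3, ∞, 0, 6, -3]
  [∞, ∞, ∞, 8, 0, -2]
  [7, 15, 0, 6, 12, 0]
D(3):
  [0, 6, -7, -1, 15, -4]
  [∞, 0, ∞, ∞, 9, 0]
  [∞, 13, 0, ∞, 22, 3]
  [∞, -3, ∞, 0, 6, -3]
  [∞, ∞, ∞, 8, 0, -2]
  [7, 13, 0, 6, 12, 0]
D(4):
  [0, -4, -7, -1, 5, -4]
  [∞, 0, ∞, ∞, 9, 0]
  [∞, 13, 0, ∞, 22, 3]
  [∞, -3, ∞, 0, 6, -3]
  [∞, 5, ∞, 8, 0, -2]
  [7, 3, 0, 6, 12, 0]
D(5):
  [0, -4, -7, -1, 5, -4]
  [∞, 0, ∞, 17, 9, 0]
  [∞, 13, 0, 30, 22, 3]
  [∞, -3, ∞, 0, 6, -3]
  [∞, 5, ∞, 8, 0, -2]
  [7, 3, 0, 6, 12, 0]
D(6):
  [0, -4, -7, -1, 5, -4]
  [7, 0, 0, 6, 9, 0]
  [10, 6, 0, 9, 15, 3]
  [4, -3, -3, 0, 6, -3]
  [5, 1, -2, 4, 0, -2]
  [7, 3, 0, 6, 12, 0]
Answer: W* = [[0, -4, -7, -1, 5, -4], [7, 0, 0, 6, 9, 0], [10, 6, 0, 9, 15, 3], [4, -3, -3, 0, 6, -3], [5, 1, -2, 4, 0, -2], [7, 3, 0, 6, 12, 0]]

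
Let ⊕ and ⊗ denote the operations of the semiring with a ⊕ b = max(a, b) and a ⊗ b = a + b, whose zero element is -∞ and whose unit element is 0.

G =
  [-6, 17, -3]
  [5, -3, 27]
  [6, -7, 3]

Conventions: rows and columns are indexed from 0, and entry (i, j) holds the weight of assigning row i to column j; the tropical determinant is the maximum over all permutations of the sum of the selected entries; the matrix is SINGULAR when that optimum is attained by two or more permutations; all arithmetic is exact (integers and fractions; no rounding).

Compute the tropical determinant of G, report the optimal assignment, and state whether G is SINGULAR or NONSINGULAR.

σ = (0, 1, 2): (-6) + (-3) + 3 = -6
σ = (0, 2, 1): (-6) + 27 + (-7) = 14
σ = (1, 0, 2): 17 + 5 + 3 = 25
σ = (1, 2, 0): 17 + 27 + 6 = 50
σ = (2, 0, 1): (-3) + 5 + (-7) = -5
σ = (2, 1, 0): (-3) + (-3) + 6 = 0
Optimal value attained by: σ = (1, 2, 0).
Answer: det⊕(G) = 50; verdict: NONSINGULAR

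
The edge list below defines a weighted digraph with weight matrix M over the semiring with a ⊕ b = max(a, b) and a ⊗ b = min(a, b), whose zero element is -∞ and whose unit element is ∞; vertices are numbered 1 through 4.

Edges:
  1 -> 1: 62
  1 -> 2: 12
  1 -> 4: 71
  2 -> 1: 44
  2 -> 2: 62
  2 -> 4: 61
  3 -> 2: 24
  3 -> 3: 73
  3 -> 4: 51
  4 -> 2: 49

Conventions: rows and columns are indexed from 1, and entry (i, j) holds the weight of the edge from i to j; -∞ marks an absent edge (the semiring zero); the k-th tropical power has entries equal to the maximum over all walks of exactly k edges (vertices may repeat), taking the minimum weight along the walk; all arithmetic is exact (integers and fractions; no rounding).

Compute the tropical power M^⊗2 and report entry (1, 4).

M^⊗2:
  [62, 49, -∞, 62]
  [44, 62, -∞, 61]
  [24, 49, 73, 51]
  [44, 49, -∞, 49]
Key observation: the optimum is the walk 1->1->4, with weight 62 min 71 = 62.
Optimal value attained by: walk 1->1->4.
Answer: (M^⊗2)[1][4] = 62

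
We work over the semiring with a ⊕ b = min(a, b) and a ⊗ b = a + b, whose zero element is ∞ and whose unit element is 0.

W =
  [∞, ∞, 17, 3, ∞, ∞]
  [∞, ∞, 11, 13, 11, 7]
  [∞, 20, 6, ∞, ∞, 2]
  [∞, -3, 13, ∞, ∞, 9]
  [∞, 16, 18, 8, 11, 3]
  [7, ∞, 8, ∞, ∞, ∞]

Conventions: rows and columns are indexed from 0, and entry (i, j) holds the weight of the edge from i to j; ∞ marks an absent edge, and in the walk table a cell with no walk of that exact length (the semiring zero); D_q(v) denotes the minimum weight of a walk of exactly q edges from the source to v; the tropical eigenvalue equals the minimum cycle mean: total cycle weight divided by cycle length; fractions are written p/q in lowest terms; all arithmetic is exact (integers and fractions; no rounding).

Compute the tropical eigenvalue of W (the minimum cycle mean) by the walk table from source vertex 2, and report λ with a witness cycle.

q=0: [∞, ∞, 0, ∞, ∞, ∞]
q=1: [∞, 20, 6, ∞, ∞, 2]
q=2: [9, 26, 10, 33, 31, 8]
q=3: [15, 30, 16, 12, 37, 12]
q=4: [19, 9, 20, 18, 41, 18]
q=5: [25, 15, 20, 22, 20, 16]
q=6: [23, 19, 24, 28, 26, 22]
Optimal cycle mean attained by: cycle 0->3->1->5->0, total 3 + (-3) + 7 + 7, length 4.
Answer: λ = 7/2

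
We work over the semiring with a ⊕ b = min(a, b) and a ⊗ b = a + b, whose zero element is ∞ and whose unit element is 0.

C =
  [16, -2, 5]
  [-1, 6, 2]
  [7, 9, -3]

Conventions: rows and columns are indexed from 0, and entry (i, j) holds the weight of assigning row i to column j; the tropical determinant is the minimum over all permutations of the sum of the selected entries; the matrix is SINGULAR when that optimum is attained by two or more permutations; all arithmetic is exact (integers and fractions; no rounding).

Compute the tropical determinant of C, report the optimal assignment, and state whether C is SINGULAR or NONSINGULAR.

σ = (0, 1, 2): 16 + 6 + (-3) = 19
σ = (0, 2, 1): 16 + 2 + 9 = 27
σ = (1, 0, 2): (-2) + (-1) + (-3) = -6
σ = (1, 2, 0): (-2) + 2 + 7 = 7
σ = (2, 0, 1): 5 + (-1) + 9 = 13
σ = (2, 1, 0): 5 + 6 + 7 = 18
Optimal value attained by: σ = (1, 0, 2).
Answer: det⊕(C) = -6; verdict: NONSINGULAR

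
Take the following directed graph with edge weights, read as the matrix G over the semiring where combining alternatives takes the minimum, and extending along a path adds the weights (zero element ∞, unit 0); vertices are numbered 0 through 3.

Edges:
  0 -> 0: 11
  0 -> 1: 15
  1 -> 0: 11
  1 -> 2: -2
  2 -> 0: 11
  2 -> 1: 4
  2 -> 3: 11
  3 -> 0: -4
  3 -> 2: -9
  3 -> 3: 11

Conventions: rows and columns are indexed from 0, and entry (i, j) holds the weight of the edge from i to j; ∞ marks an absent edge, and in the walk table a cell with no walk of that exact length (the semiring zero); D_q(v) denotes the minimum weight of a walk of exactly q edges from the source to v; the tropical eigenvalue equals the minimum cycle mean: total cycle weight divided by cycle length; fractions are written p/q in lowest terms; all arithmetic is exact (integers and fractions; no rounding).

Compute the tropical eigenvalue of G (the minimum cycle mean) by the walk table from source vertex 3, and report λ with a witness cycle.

q=0: [∞, ∞, ∞, 0]
q=1: [-4, ∞, -9, 11]
q=2: [2, -5, 2, 2]
q=3: [-2, 6, -7, 13]
q=4: [4, -3, 4, 4]
Optimal cycle mean attained by: cycle 1->2->1, total (-2) + 4, length 2.
Answer: λ = 1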